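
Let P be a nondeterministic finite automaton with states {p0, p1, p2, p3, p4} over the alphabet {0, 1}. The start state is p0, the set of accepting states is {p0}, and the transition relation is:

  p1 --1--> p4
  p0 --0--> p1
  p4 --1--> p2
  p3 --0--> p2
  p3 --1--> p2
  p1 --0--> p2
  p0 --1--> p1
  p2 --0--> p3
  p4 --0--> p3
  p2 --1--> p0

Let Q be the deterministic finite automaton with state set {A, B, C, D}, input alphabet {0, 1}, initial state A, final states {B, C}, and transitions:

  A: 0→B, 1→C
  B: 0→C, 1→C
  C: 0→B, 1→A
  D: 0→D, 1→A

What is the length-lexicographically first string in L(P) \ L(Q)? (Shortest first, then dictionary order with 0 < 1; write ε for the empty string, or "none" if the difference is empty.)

ε

The empty string ε is accepted by P but not by Q.
Since ε is the unique shortest string, it is the required witness.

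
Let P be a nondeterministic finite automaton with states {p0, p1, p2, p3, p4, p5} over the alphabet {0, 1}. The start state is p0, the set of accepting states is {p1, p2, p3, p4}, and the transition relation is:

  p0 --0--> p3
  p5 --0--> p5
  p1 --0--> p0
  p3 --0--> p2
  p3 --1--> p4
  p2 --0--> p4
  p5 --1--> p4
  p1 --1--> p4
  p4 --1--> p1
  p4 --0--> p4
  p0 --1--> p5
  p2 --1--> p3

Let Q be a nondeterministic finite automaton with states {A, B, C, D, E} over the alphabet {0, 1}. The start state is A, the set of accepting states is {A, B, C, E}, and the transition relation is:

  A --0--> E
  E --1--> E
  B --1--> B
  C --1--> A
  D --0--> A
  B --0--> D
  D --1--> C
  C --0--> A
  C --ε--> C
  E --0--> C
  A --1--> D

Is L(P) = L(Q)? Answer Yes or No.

No

The string 101 is accepted by P but rejected by Q.
So L(P) ≠ L(Q).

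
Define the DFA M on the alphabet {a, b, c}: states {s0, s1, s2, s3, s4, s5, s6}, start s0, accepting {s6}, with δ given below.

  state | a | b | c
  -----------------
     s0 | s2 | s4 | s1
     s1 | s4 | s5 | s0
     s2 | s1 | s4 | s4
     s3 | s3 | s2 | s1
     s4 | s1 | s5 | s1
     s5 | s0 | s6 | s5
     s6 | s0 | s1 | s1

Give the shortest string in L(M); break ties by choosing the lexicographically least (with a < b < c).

A breadth-first search from s0 reaches an accepting state first via the path s0 → s4 → s5 → s6 on input bbb.
No string of length < 3 is accepted (BFS exhausts all shorter strings without reaching an accepting state), and bbb is the lexicographically least accepting string of length 3.

bbb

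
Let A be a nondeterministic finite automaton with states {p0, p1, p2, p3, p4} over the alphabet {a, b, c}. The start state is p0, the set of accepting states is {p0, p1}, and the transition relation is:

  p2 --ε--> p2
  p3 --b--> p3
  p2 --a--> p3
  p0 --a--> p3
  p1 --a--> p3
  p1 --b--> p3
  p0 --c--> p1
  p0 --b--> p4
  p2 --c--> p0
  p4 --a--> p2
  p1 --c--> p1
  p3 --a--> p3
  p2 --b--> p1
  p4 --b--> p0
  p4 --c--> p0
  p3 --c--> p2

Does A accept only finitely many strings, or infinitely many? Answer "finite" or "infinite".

infinite

State p1 is reachable from the start and can reach an accepting state, and it lies on the cycle p1 → p1.
Traversing that cycle any number of times yields accepted strings of unbounded length, so the language is infinite.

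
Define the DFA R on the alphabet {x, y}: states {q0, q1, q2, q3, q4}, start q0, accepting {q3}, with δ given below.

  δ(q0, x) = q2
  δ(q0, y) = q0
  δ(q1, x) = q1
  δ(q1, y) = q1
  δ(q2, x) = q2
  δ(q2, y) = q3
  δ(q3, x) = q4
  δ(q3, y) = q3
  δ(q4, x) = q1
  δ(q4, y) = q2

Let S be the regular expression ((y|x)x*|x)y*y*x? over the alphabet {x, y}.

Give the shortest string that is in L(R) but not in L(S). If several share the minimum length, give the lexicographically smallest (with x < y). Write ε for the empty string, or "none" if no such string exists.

The string yyxy is accepted by R but not by S.
No shorter string lies in the difference, and yyxy is the lexicographically first length-4 string in L(R) \ L(S).

yyxy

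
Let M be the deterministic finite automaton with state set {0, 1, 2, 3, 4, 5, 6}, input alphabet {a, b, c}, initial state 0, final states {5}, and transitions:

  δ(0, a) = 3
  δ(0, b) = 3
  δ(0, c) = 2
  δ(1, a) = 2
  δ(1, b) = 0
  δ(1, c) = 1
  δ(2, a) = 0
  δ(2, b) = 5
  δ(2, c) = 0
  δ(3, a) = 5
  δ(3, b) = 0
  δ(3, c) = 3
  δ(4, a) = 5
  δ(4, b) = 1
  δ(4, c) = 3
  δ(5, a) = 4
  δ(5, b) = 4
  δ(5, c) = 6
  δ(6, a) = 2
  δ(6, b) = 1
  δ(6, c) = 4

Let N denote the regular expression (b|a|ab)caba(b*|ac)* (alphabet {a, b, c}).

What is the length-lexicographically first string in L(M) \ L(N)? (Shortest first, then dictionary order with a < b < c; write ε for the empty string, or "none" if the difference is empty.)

aa

The string aa is accepted by M but not by N.
No shorter string lies in the difference, and aa is the lexicographically first length-2 string in L(M) \ L(N).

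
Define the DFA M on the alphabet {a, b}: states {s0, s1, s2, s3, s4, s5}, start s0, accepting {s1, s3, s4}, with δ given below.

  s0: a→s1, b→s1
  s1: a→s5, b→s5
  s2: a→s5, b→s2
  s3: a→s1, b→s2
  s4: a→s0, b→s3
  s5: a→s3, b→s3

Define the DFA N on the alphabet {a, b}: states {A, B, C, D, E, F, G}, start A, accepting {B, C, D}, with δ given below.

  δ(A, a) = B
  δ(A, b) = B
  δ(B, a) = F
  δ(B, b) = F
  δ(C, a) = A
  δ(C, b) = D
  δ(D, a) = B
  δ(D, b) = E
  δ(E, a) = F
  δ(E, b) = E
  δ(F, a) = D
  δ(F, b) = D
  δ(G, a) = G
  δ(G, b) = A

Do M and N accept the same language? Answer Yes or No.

Exploring the product automaton M × N from the start pair (s0, A), following both machines on each input symbol, reaches 5 state pairs: (s0, A), (s1, B), (s5, F), (s3, D), (s2, E).
M accepts in {s1, s3, s4} and N accepts in {B, C, D}. In every reachable pair the two components are either both accepting — (s1, B), (s3, D) — or both non-accepting, so no string is accepted by exactly one of the machines: L(M) \ L(N) and L(N) \ L(M) are both empty.
Hence every string is accepted by M iff it is accepted by N, and the two languages coincide.

Yes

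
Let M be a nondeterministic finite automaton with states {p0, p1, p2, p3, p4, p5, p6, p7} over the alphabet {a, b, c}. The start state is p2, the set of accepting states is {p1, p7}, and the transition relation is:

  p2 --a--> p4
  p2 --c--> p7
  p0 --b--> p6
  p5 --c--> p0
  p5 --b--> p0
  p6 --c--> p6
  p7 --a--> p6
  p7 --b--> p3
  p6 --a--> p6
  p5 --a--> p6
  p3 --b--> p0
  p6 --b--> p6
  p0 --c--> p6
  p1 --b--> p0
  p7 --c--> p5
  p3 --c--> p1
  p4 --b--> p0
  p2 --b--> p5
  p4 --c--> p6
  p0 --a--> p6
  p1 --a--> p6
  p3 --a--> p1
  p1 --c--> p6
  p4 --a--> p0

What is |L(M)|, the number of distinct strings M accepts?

The useful subgraph on states {p1, p2, p3, p7} is acyclic, so L(M) is finite; the longest accepting path visits 4 useful states, giving maximum string length 3.
Counting accepting paths from p2 by length: 1 of length 1, 2 of length 3. Total 3.

3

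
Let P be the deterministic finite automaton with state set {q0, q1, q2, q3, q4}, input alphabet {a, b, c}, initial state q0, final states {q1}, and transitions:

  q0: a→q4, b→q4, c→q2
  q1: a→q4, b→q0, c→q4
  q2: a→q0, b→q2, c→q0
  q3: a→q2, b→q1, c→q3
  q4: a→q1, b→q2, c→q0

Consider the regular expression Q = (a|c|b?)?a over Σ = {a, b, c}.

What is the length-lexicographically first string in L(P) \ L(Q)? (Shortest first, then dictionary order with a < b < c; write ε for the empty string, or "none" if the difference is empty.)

The string aaaa is accepted by P but not by Q.
No shorter string lies in the difference, and aaaa is the lexicographically first length-4 string in L(P) \ L(Q).

aaaa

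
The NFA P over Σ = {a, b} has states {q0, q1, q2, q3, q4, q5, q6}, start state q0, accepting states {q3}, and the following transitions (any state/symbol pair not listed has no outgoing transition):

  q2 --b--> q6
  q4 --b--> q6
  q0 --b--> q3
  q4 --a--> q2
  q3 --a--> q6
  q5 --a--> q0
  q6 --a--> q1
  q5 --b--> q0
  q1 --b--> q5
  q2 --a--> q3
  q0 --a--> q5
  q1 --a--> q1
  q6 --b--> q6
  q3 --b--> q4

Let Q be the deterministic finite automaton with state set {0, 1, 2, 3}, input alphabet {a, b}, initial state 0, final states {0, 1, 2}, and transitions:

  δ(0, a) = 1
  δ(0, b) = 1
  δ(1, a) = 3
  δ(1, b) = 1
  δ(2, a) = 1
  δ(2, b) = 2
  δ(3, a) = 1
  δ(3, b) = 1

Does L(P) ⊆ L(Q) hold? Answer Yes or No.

Yes

Exploring the product automaton P × Q from the start pair (q0, 0), following both machines on each input symbol, reaches 12 state pairs: (q0, 0), (q5, 1), (q3, 1), (q0, 3), (q0, 1), (q6, 3), (q4, 1), (q5, 3), (q1, 1), (q6, 1), (q2, 3), (q1, 3).
P accepts in {q3} and Q accepts in {0, 1, 2}. The reachable pairs whose P-component is accepting are (q3, 1); in each of them the Q-component is accepting too, so the product for L(P) \ L(Q) (P-component accepting, Q-component rejecting) has no reachable accepting pair and the difference is empty.
Hence every string in L(P) is also in L(Q).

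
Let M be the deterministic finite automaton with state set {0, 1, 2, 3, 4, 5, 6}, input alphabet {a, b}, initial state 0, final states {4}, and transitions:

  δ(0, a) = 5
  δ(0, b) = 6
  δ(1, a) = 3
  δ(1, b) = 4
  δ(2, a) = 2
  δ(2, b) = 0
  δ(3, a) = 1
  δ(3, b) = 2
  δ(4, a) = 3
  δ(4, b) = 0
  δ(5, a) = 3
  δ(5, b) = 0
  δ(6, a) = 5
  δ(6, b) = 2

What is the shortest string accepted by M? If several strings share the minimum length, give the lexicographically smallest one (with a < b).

aaab

A breadth-first search from 0 reaches an accepting state first via the path 0 → 5 → 3 → 1 → 4 on input aaab.
No string of length < 4 is accepted (BFS exhausts all shorter strings without reaching an accepting state), and aaab is the lexicographically least accepting string of length 4.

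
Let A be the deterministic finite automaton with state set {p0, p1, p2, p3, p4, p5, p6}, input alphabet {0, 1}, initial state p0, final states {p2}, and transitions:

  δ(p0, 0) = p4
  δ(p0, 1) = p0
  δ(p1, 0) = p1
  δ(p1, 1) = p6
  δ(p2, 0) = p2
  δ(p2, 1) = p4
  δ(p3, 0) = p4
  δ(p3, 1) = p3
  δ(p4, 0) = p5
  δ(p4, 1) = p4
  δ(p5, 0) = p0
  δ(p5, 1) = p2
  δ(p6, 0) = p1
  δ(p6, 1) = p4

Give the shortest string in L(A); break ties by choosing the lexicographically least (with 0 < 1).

A breadth-first search from p0 reaches an accepting state first via the path p0 → p4 → p5 → p2 on input 001.
No string of length < 3 is accepted (BFS exhausts all shorter strings without reaching an accepting state), and 001 is the lexicographically least accepting string of length 3.

001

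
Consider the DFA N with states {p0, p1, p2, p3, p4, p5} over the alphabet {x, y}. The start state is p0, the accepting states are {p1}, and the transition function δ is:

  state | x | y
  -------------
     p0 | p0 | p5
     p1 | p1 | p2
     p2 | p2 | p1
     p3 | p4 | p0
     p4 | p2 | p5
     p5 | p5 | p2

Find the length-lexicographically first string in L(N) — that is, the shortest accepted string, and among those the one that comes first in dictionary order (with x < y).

A breadth-first search from p0 reaches an accepting state first via the path p0 → p5 → p2 → p1 on input yyy.
No string of length < 3 is accepted (BFS exhausts all shorter strings without reaching an accepting state), and yyy is the lexicographically least accepting string of length 3.

yyy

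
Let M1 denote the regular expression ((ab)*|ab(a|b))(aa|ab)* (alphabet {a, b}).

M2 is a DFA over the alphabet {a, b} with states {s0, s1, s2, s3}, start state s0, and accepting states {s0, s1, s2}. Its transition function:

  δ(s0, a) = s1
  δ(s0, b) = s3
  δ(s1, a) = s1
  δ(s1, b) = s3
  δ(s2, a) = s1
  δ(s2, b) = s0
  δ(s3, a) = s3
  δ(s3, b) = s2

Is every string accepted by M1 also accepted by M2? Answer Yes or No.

No

The string ab is in L(M1) but not in L(M2).
So L(M1) ⊄ L(M2).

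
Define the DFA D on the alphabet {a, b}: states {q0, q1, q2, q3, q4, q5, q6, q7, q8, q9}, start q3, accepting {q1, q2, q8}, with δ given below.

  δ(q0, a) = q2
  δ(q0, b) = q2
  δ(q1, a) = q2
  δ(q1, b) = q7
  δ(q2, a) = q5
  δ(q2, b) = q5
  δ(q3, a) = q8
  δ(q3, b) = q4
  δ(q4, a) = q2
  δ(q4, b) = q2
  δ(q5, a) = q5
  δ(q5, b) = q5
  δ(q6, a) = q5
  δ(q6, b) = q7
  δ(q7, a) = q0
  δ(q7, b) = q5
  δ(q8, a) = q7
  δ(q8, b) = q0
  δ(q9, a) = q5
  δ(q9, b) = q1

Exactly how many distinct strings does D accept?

The useful subgraph on states {q0, q2, q3, q4, q7, q8} is acyclic, so L(D) is finite; the longest accepting path visits 5 useful states, giving maximum string length 4.
Counting accepting paths from q3 by length: 1 of length 1, 2 of length 2, 2 of length 3, 2 of length 4. Total 7.

7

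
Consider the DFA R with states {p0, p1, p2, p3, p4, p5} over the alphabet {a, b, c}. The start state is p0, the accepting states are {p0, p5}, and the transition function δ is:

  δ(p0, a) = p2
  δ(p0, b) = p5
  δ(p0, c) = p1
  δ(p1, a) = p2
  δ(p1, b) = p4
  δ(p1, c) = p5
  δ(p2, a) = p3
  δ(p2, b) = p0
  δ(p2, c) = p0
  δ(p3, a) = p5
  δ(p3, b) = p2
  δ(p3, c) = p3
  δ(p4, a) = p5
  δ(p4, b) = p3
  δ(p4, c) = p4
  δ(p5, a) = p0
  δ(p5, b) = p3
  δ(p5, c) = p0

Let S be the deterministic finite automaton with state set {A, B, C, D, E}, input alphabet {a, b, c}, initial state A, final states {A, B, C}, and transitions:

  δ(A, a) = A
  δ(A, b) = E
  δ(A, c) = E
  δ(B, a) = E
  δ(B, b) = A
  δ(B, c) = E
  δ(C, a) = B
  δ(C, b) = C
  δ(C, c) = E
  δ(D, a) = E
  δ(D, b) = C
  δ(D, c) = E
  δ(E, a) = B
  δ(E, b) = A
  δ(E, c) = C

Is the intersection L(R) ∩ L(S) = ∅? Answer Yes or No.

The empty string ε is accepted by both R and S.
Hence L(R) ∩ L(S) ≠ ∅.

No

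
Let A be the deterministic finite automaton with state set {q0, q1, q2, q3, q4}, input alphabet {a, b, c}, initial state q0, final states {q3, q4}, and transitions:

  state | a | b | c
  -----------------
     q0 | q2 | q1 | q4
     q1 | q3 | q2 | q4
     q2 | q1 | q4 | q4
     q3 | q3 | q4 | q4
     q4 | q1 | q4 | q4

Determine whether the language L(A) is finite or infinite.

State q1 is reachable from the start and can reach an accepting state, and it lies on the cycle q1 → q2 → q1.
Traversing that cycle any number of times yields accepted strings of unbounded length, so the language is infinite.

infinite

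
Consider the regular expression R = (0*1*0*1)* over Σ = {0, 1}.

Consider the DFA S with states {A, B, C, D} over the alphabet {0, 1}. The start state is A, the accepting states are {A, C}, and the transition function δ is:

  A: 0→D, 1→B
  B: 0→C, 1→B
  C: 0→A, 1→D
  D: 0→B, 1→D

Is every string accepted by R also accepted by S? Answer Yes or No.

The string 1 is in L(R) but not in L(S).
So L(R) ⊄ L(S).

No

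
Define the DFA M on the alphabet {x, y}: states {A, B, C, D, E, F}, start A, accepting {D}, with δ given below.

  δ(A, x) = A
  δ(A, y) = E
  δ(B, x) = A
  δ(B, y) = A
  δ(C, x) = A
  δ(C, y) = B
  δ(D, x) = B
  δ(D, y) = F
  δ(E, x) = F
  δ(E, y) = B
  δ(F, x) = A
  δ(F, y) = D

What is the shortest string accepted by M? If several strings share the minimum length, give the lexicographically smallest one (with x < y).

yxy

A breadth-first search from A reaches an accepting state first via the path A → E → F → D on input yxy.
No string of length < 3 is accepted (BFS exhausts all shorter strings without reaching an accepting state), and yxy is the lexicographically least accepting string of length 3.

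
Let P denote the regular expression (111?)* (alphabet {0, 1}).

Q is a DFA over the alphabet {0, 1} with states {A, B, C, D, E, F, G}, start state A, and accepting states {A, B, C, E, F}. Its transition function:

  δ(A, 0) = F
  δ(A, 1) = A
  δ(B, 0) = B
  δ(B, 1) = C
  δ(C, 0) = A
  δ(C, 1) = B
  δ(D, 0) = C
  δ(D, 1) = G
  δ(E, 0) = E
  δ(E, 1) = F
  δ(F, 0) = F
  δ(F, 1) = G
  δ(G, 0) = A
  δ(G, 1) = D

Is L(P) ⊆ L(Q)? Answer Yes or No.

Converting the expression P to a DFA (subset construction, then merging equivalent states) gives the minimal DFA with states {p0, p1, p2, p3}, start state p0, accepting states {p0, p3} and transitions p0: 0→p1, 1→p2; p1: 0→p1, 1→p1; p2: 0→p1, 1→p3; p3: 0→p1, 1→p3.
Exploring the product automaton P × Q from the start pair (p0, A), following both machines on each input symbol, reaches 9 state pairs: (p0, A), (p1, F), (p2, A), (p1, G), (p3, A), (p1, A), (p1, D), (p1, C), (p1, B).
P accepts in {p0, p3} and Q accepts in {A, B, C, E, F}. The reachable pairs whose P-component is accepting are (p0, A), (p3, A); in each of them the Q-component is accepting too, so the product for L(P) \ L(Q) (P-component accepting, Q-component rejecting) has no reachable accepting pair and the difference is empty.
Hence every string in L(P) is also in L(Q).

Yes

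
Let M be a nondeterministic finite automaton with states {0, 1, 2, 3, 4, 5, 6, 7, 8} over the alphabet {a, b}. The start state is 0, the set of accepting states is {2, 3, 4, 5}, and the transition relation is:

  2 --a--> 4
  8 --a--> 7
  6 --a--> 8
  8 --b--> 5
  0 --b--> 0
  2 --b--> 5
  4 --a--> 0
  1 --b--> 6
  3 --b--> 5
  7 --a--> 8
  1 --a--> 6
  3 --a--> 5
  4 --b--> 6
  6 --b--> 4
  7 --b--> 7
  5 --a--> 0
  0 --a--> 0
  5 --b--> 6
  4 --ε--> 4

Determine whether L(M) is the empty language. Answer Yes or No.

The states reachable from the start state are {0}.
None of the accepting states {2, 3, 4, 5} is reachable, so no string is accepted and L(M) = ∅.

Yes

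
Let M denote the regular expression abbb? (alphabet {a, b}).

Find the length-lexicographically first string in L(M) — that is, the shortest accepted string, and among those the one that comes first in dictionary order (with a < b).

abb

By inspection of the expression, no string of length less than 3 matches, and abb is the lexicographically first match of length 3.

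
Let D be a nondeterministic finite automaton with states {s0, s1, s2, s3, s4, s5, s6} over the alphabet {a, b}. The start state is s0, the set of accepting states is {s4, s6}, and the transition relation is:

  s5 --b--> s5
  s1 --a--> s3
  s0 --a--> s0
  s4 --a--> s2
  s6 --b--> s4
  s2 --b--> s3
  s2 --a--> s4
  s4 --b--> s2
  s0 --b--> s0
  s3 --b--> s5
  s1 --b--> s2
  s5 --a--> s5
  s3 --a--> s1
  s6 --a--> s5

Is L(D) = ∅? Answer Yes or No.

Yes

The states reachable from the start state are {s0}.
None of the accepting states {s4, s6} is reachable, so no string is accepted and L(D) = ∅.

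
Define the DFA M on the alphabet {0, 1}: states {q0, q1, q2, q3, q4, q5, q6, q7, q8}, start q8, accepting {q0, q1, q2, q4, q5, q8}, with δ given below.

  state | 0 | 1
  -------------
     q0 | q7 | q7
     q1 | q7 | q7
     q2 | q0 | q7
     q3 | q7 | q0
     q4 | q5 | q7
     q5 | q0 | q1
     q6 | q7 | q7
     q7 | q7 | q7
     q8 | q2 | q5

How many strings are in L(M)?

The useful subgraph on states {q0, q1, q2, q5, q8} is acyclic, so L(M) is finite; the longest accepting path visits 3 useful states, giving maximum string length 2.
Counting accepting paths from q8 by length: 1 of length 0, 2 of length 1, 3 of length 2. Total 6.

6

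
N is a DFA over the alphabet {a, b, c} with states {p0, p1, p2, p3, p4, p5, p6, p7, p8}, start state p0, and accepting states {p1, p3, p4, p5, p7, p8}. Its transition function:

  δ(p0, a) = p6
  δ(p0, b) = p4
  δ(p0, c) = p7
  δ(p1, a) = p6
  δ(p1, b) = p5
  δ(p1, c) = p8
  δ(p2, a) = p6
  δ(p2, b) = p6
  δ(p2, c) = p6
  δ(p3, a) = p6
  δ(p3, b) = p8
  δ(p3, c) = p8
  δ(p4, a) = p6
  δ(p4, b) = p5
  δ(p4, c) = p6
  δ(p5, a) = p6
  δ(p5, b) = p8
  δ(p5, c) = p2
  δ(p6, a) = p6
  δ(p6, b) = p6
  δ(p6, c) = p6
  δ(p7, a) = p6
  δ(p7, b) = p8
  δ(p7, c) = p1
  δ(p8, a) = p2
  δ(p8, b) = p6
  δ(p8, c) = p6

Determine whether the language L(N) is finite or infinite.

The useful states (reachable from p0 and able to reach an accepting state) are {p0, p1, p4, p5, p7, p8}.
Restricted to these states the transition graph has no cycle, so every accepting path has bounded length and L is finite.

finite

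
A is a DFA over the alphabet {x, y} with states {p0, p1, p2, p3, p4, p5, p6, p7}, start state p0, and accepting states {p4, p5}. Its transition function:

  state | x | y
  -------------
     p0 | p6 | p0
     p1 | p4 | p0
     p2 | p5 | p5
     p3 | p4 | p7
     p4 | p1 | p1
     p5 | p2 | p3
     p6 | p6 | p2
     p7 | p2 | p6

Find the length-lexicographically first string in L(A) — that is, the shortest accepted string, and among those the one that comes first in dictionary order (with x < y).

xyx

A breadth-first search from p0 reaches an accepting state first via the path p0 → p6 → p2 → p5 on input xyx.
No string of length < 3 is accepted (BFS exhausts all shorter strings without reaching an accepting state), and xyx is the lexicographically least accepting string of length 3.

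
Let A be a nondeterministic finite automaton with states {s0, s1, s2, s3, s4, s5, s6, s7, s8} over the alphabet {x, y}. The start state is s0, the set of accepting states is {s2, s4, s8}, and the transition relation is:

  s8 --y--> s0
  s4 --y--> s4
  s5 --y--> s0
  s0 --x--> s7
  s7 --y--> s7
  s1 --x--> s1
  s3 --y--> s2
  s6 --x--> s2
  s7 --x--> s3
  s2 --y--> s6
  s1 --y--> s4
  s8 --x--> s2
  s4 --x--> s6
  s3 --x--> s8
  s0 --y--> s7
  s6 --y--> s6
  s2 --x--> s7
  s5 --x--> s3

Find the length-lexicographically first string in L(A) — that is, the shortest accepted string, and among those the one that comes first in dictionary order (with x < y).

A breadth-first search from s0 reaches an accepting state first via the path s0 → s7 → s3 → s8 on input xxx.
No string of length < 3 is accepted (BFS exhausts all shorter strings without reaching an accepting state), and xxx is the lexicographically least accepting string of length 3.

xxx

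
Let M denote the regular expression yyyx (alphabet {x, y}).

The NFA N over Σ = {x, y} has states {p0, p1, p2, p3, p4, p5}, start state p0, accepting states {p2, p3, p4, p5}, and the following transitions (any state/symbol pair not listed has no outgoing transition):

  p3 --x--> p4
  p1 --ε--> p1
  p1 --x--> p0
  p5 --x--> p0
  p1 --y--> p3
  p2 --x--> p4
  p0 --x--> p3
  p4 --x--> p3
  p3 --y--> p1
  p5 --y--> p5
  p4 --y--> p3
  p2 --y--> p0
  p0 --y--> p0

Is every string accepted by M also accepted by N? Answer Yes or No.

Converting the expression M to a DFA (subset construction, then merging equivalent states) gives the minimal DFA with states {m0, m1, m2, m3, m4, m5}, start state m0, accepting states {m5} and transitions m0: x→m1, y→m2; m1: x→m1, y→m1; m2: x→m1, y→m3; m3: x→m1, y→m4; m4: x→m5, y→m1; m5: x→m1, y→m1.
Exploring the product automaton M × N from the start pair (m0, p0), following both machines on each input symbol, reaches 9 state pairs: (m0, p0), (m1, p3), (m2, p0), (m1, p4), (m1, p1), (m3, p0), (m1, p0), (m4, p0), (m5, p3).
M accepts in {m5} and N accepts in {p2, p3, p4, p5}. The reachable pairs whose M-component is accepting are (m5, p3); in each of them the N-component is accepting too, so the product for L(M) \ L(N) (M-component accepting, N-component rejecting) has no reachable accepting pair and the difference is empty.
Hence every string in L(M) is also in L(N).

Yes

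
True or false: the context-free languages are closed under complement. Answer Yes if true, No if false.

No

CFLs are closed under union, so if they were also closed under complement they would be closed under intersection by De Morgan (L₁ ∩ L₂ is the complement of the union of the complements). But {aⁿbⁿcᵐ} ∩ {aᵐbⁿcⁿ} = {aⁿbⁿcⁿ} is not context-free although both operands are.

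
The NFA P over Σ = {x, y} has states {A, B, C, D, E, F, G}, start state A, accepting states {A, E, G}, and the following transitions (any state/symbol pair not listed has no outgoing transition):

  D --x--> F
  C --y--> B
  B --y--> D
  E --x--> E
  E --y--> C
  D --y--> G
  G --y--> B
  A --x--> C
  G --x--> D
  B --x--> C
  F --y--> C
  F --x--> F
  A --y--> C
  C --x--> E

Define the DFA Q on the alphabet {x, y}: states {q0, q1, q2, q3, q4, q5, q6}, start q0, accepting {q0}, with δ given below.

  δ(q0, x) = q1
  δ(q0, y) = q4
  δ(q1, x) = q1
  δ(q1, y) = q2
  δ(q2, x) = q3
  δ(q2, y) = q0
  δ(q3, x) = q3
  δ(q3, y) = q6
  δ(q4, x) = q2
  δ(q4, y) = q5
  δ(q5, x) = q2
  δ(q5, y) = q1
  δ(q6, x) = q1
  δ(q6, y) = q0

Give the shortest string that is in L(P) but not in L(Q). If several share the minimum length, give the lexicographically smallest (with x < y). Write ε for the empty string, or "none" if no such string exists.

xx

The string xx is accepted by P but not by Q.
No shorter string lies in the difference, and xx is the lexicographically first length-2 string in L(P) \ L(Q).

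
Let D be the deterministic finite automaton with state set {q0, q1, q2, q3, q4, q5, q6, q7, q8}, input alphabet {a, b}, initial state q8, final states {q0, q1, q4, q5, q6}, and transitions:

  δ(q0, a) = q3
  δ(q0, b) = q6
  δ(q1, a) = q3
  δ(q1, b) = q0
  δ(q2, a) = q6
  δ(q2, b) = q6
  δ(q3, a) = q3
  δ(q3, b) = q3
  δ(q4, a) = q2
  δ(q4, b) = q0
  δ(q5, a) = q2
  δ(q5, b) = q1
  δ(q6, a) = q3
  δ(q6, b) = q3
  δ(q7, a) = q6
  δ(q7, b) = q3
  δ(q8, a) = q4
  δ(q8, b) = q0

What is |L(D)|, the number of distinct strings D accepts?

7

The useful subgraph on states {q0, q2, q4, q6, q8} is acyclic, so L(D) is finite; the longest accepting path visits 4 useful states, giving maximum string length 3.
Counting accepting paths from q8 by length: 2 of length 1, 2 of length 2, 3 of length 3. Total 7.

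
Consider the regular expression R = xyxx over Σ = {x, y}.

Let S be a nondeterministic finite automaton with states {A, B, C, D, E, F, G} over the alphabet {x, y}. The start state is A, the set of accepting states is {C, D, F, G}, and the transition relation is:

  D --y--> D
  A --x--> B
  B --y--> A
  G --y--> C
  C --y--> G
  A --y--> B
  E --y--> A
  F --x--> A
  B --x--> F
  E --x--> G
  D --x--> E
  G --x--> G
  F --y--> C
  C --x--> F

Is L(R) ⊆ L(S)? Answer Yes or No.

Yes

Converting the expression R to a DFA (subset construction, then merging equivalent states) gives the minimal DFA with states {r0, r1, r2, r3, r4, r5}, start state r0, accepting states {r5} and transitions r0: x→r1, y→r2; r1: x→r2, y→r3; r2: x→r2, y→r2; r3: x→r4, y→r2; r4: x→r5, y→r2; r5: x→r2, y→r2.
Exploring the product automaton R × S from the start pair (r0, A), following both machines on each input symbol, reaches 10 state pairs: (r0, A), (r1, B), (r2, B), (r2, F), (r3, A), (r2, A), (r2, C), (r4, B), (r2, G), (r5, F).
R accepts in {r5} and S accepts in {C, D, F, G}. The reachable pairs whose R-component is accepting are (r5, F); in each of them the S-component is accepting too, so the product for L(R) \ L(S) (R-component accepting, S-component rejecting) has no reachable accepting pair and the difference is empty.
Hence every string in L(R) is also in L(S).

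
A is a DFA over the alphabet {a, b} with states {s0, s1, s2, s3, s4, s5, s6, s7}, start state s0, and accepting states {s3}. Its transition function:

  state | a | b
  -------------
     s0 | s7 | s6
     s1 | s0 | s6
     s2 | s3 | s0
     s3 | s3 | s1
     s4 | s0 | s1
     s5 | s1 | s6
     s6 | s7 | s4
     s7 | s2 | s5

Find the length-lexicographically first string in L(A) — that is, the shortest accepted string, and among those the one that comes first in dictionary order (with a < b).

aaa

A breadth-first search from s0 reaches an accepting state first via the path s0 → s7 → s2 → s3 on input aaa.
No string of length < 3 is accepted (BFS exhausts all shorter strings without reaching an accepting state), and aaa is the lexicographically least accepting string of length 3.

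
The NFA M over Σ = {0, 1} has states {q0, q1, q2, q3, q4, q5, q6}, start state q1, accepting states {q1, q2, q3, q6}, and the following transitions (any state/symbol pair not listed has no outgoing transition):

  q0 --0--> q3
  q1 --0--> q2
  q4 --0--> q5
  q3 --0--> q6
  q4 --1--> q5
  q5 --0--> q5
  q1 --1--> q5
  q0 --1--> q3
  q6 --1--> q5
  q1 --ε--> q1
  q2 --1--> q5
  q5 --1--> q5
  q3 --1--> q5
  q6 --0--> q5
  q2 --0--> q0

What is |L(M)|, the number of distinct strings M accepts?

The useful subgraph on states {q0, q1, q2, q3, q6} is acyclic, so L(M) is finite; the longest accepting path visits 5 useful states, giving maximum string length 4.
Counting accepting paths from q1 by length: 1 of length 0, 1 of length 1, 2 of length 3, 2 of length 4. Total 6.

6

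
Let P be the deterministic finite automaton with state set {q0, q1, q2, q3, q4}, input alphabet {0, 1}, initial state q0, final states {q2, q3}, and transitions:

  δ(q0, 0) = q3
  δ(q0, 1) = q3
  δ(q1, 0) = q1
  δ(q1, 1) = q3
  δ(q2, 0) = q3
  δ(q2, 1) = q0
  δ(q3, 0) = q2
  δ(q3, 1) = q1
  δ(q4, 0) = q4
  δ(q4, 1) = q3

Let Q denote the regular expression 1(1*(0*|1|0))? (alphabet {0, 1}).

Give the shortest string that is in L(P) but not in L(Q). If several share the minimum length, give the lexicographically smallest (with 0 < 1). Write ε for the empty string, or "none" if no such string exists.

0

The string 0 is accepted by P but not by Q.
No shorter string lies in the difference, and 0 is the lexicographically first length-1 string in L(P) \ L(Q).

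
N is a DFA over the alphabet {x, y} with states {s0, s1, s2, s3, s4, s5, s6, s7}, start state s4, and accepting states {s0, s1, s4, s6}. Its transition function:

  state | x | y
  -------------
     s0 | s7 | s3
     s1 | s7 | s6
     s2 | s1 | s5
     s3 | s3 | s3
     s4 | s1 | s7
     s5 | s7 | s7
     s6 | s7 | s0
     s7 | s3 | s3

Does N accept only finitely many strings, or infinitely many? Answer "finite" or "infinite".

finite

The useful states (reachable from s4 and able to reach an accepting state) are {s0, s1, s4, s6}.
Restricted to these states the transition graph has no cycle, so every accepting path has bounded length and L is finite.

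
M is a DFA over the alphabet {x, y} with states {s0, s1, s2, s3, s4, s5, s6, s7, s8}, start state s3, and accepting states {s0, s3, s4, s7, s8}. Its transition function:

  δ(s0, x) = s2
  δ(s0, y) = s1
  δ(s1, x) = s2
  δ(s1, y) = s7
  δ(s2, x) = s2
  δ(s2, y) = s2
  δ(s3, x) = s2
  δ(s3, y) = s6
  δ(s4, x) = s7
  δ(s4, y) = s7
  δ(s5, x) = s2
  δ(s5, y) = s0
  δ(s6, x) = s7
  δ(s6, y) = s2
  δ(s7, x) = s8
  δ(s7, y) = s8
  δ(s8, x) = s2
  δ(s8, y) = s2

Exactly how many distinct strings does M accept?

The useful subgraph on states {s3, s6, s7, s8} is acyclic, so L(M) is finite; the longest accepting path visits 4 useful states, giving maximum string length 3.
Counting accepting paths from s3 by length: 1 of length 0, 1 of length 2, 2 of length 3. Total 4.

4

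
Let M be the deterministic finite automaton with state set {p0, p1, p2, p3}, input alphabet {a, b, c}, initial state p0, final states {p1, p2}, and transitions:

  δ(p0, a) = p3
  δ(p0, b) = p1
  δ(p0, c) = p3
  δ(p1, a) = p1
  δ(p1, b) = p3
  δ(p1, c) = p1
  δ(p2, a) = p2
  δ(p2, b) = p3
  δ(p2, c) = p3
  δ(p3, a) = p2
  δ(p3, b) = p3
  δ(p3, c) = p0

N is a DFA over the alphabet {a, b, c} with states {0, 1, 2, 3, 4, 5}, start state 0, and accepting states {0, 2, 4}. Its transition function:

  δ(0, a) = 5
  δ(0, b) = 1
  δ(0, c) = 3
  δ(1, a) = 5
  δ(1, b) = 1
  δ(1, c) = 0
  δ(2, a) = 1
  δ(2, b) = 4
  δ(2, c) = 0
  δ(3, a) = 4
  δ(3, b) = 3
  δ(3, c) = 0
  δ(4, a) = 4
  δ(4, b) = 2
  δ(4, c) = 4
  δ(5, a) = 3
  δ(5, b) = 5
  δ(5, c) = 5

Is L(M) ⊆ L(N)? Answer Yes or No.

No

The string b is in L(M) but not in L(N).
So L(M) ⊄ L(N).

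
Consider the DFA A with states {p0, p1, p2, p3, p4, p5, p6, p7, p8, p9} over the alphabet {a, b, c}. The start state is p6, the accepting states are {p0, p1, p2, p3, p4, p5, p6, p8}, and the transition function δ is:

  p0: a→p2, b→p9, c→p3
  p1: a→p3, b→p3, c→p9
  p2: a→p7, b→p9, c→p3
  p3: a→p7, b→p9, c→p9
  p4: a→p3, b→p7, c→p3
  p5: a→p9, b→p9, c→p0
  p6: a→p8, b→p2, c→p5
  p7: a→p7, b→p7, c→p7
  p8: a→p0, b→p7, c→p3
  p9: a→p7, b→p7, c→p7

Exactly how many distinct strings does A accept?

14

The useful subgraph on states {p0, p2, p3, p5, p6, p8} is acyclic, so L(A) is finite; the longest accepting path visits 5 useful states, giving maximum string length 4.
Counting accepting paths from p6 by length: 1 of length 0, 3 of length 1, 4 of length 2, 4 of length 3, 2 of length 4. Total 14.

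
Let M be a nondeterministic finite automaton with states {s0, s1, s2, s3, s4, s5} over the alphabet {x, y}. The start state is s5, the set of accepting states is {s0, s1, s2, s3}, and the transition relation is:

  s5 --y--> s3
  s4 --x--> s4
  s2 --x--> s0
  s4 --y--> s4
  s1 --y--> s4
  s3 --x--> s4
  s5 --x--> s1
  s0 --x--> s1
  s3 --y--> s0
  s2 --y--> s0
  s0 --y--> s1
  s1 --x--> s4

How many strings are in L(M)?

The useful subgraph on states {s0, s1, s3, s5} is acyclic, so L(M) is finite; the longest accepting path visits 4 useful states, giving maximum string length 3.
Counting accepting paths from s5 by length: 2 of length 1, 1 of length 2, 2 of length 3. Total 5.

5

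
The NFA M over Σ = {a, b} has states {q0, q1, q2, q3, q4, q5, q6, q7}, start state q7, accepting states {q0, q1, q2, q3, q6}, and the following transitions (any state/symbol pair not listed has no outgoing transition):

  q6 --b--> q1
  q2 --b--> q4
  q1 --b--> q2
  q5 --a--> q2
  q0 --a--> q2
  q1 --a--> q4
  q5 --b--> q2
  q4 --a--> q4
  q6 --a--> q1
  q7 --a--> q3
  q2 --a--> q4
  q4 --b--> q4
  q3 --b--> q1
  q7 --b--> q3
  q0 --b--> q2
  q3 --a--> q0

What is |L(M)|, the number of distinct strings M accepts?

12

The useful subgraph on states {q0, q1, q2, q3, q7} is acyclic, so L(M) is finite; the longest accepting path visits 4 useful states, giving maximum string length 3.
Counting accepting paths from q7 by length: 2 of length 1, 4 of length 2, 6 of length 3. Total 12.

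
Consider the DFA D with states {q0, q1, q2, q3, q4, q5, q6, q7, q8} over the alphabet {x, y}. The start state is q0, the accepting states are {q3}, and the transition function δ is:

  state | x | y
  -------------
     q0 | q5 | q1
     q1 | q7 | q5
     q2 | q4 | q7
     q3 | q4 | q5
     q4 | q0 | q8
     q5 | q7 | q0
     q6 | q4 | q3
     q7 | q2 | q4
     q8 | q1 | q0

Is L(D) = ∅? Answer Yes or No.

The states reachable from the start state are {q0, q1, q2, q4, q5, q7, q8}.
None of the accepting states {q3} is reachable, so no string is accepted and L(D) = ∅.

Yes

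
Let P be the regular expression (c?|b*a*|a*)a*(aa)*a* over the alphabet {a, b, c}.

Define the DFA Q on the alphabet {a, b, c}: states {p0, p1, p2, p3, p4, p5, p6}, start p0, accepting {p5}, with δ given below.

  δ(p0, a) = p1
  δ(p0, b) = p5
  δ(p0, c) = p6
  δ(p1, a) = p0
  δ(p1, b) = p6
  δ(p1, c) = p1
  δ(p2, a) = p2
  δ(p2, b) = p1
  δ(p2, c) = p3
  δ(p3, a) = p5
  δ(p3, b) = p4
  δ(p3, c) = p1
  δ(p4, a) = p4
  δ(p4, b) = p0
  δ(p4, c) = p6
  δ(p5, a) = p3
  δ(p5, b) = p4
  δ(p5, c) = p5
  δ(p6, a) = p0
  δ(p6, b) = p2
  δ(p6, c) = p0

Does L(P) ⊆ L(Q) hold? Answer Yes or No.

The empty string ε is in L(P) but not in L(Q).
So L(P) ⊄ L(Q).

No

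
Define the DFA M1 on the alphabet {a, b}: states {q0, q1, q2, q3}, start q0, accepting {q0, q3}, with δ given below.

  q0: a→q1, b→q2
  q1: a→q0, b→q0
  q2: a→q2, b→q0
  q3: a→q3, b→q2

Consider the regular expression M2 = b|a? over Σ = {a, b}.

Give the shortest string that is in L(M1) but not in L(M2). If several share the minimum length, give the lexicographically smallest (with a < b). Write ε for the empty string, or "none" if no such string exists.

The string aa is accepted by M1 but not by M2.
No shorter string lies in the difference, and aa is the lexicographically first length-2 string in L(M1) \ L(M2).

aa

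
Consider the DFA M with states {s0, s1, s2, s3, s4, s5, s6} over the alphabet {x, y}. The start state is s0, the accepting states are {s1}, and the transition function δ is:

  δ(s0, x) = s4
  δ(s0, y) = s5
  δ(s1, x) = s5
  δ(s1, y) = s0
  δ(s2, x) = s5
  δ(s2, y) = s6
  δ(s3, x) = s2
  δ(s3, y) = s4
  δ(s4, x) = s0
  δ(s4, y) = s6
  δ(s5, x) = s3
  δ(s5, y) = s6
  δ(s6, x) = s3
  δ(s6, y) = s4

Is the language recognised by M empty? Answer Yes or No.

Yes

The states reachable from the start state are {s0, s2, s3, s4, s5, s6}.
None of the accepting states {s1} is reachable, so no string is accepted and L(M) = ∅.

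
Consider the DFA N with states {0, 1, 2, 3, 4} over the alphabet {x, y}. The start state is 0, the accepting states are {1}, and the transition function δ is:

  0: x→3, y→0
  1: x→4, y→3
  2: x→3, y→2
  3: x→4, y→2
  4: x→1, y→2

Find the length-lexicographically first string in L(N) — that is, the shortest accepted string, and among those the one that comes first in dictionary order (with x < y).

xxx

A breadth-first search from 0 reaches an accepting state first via the path 0 → 3 → 4 → 1 on input xxx.
No string of length < 3 is accepted (BFS exhausts all shorter strings without reaching an accepting state), and xxx is the lexicographically least accepting string of length 3.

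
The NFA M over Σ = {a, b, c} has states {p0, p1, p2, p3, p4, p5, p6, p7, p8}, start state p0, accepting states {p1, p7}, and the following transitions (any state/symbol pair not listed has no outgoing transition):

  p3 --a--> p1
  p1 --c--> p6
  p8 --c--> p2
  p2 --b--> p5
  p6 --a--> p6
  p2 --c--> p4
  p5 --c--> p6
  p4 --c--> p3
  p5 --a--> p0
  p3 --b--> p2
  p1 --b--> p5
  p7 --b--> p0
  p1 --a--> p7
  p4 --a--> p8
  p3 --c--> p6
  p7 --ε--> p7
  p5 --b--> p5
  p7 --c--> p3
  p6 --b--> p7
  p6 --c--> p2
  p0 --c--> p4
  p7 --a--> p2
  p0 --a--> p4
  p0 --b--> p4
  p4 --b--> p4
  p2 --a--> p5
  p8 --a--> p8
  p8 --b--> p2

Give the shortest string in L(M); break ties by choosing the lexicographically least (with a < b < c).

aca

A breadth-first search from p0 reaches an accepting state first via the path p0 → p4 → p3 → p1 on input aca.
No string of length < 3 is accepted (BFS exhausts all shorter strings without reaching an accepting state), and aca is the lexicographically least accepting string of length 3.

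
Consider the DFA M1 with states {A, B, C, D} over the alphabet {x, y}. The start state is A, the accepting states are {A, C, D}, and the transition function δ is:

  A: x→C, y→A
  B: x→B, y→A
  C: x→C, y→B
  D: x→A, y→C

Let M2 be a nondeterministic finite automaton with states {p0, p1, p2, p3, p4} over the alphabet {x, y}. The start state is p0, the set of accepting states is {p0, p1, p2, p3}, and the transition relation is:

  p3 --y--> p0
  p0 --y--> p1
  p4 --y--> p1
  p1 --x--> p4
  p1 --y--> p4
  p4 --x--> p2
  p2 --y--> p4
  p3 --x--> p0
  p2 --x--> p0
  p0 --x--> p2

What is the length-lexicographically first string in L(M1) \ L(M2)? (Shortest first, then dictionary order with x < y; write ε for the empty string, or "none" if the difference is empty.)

The string yx is accepted by M1 but not by M2.
No shorter string lies in the difference, and yx is the lexicographically first length-2 string in L(M1) \ L(M2).

yx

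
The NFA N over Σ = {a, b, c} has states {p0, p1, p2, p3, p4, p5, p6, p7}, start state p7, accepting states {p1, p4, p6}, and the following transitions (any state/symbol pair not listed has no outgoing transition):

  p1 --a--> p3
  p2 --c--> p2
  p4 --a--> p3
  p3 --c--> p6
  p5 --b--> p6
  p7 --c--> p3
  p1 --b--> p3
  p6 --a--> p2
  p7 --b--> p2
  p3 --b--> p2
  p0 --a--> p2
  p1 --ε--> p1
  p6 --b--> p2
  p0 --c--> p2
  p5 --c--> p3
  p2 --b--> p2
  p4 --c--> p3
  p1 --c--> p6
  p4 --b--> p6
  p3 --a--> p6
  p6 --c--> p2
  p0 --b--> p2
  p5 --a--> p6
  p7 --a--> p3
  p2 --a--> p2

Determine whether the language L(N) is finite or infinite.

finite

The useful states (reachable from p7 and able to reach an accepting state) are {p3, p6, p7}.
Restricted to these states the transition graph has no cycle, so every accepting path has bounded length and L is finite.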